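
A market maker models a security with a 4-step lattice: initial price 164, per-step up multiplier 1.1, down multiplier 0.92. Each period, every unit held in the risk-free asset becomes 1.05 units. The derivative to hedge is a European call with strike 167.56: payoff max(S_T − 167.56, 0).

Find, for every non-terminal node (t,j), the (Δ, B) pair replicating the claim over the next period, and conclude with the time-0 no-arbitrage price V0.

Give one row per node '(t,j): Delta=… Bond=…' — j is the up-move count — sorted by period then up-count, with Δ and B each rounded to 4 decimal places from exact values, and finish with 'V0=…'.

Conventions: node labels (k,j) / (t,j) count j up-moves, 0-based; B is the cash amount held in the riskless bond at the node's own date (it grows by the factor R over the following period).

Arbitrage-free pricing uses the up-move probability p* = (R−d)/(u−d) = 0.7222, discounting each step at R = 1.05.
Expiry values: V(4,0)=0.0000, V(4,1)=0.0000, V(4,2)=0.3996, V(4,3)=33.2613, V(4,4)=72.5524
(3,0): S=127.7048. Δ = (V_up−V_dn)/(S_up−S_dn) = (0.0000−0.0000)/(140.4753−117.4884) = 0.0000. V = [p*·0.0000 + (1−p*)·0.0000]/1.05 = 0.0000. B = V − Δ·S = 0.0000.
(3,1): S=152.6906. Δ = (V_up−V_dn)/(S_up−S_dn) = (0.3996−0.0000)/(167.9596−140.4753) = 0.0145. V = [p*·0.3996 + (1−p*)·0.0000]/1.05 = 0.2749. B = V − Δ·S = -1.9452.
(3,2): S=182.5648. Δ = (V_up−V_dn)/(S_up−S_dn) = (33.2613−0.3996)/(200.8213−167.9596) = 1.0000. V = [p*·33.2613 + (1−p*)·0.3996]/1.05 = 22.9838. B = V − Δ·S = -159.5810.
(3,3): S=218.2840. Δ = (V_up−V_dn)/(S_up−S_dn) = (72.5524−33.2613)/(240.1124−200.8213) = 1.0000. V = [p*·72.5524 + (1−p*)·33.2613]/1.05 = 58.7030. B = V − Δ·S = -159.5810.
(2,0): S=138.8096. Δ = (V_up−V_dn)/(S_up−S_dn) = (0.2749−0.0000)/(152.6906−127.7048) = 0.0110. V = [p*·0.2749 + (1−p*)·0.0000]/1.05 = 0.1891. B = V − Δ·S = -1.3380.
(2,1): S=165.9680. Δ = (V_up−V_dn)/(S_up−S_dn) = (22.9838−0.2749)/(182.5648−152.6906) = 0.7602. V = [p*·22.9838 + (1−p*)·0.2749]/1.05 = 15.8817. B = V − Δ·S = -110.2793.
(2,2): S=198.4400. Δ = (V_up−V_dn)/(S_up−S_dn) = (58.7030−22.9838)/(218.2840−182.5648) = 1.0000. V = [p*·58.7030 + (1−p*)·22.9838]/1.05 = 46.4581. B = V − Δ·S = -151.9819.
(1,0): S=150.8800. Δ = (V_up−V_dn)/(S_up−S_dn) = (15.8817−0.1891)/(165.9680−138.8096) = 0.5778. V = [p*·15.8817 + (1−p*)·0.1891]/1.05 = 10.9739. B = V − Δ·S = -76.2074.
(1,1): S=180.4000. Δ = (V_up−V_dn)/(S_up−S_dn) = (46.4581−15.8817)/(198.4400−165.9680) = 0.9416. V = [p*·46.4581 + (1−p*)·15.8817]/1.05 = 36.1568. B = V − Δ·S = -133.7122.
(0,0): S=164.0000. Δ = (V_up−V_dn)/(S_up−S_dn) = (36.1568−10.9739)/(180.4000−150.8800) = 0.8531. V = [p*·36.1568 + (1−p*)·10.9739]/1.05 = 27.7729. B = V − Δ·S = -112.1321.
Sanity check at the root: Δ(0,0)·S0 + B(0,0) reproduces V0 = 27.7729.

(0,0): Delta=0.8531 Bond=-112.1321
(1,0): Delta=0.5778 Bond=-76.2074
(1,1): Delta=0.9416 Bond=-133.7122
(2,0): Delta=0.0110 Bond=-1.3380
(2,1): Delta=0.7602 Bond=-110.2793
(2,2): Delta=1.0000 Bond=-151.9819
(3,0): Delta=0.0000 Bond=0.0000
(3,1): Delta=0.0145 Bond=-1.9452
(3,2): Delta=1.0000 Bond=-159.5810
(3,3): Delta=1.0000 Bond=-159.5810
V0=27.7729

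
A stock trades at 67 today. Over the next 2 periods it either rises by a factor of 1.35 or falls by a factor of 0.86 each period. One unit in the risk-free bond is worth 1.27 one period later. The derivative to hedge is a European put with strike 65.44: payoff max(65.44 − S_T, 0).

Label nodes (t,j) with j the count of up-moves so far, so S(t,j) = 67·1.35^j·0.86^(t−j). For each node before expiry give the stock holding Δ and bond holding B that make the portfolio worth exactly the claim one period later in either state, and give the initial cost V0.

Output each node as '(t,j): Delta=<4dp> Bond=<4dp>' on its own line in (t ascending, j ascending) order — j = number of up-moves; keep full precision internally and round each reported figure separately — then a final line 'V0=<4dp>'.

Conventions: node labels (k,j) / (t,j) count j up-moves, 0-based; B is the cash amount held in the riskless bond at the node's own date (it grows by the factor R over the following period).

(0,0): Delta=-0.0622 Bond=4.4306
(1,0): Delta=-0.5627 Bond=34.4644
(1,1): Delta=0.0000 Bond=0.0000
V0=0.2626

Since d<R<u, set p* = (R−d)/(u−d) = 0.8367; price each node as the discounted p*-expectation of its children.
Expiry values: V(2,0)=15.8868, V(2,1)=0.0000, V(2,2)=0.0000
Node (1,0) S=57.6200: V=(p*·0.0000+(1−p*)·15.8868)/1.27=2.0423; Δ=(0.0000−15.8868)/(77.7870−49.5532)=-0.5627; B=V−Δ·S=34.4644
Node (1,1) S=90.4500: V=(p*·0.0000+(1−p*)·0.0000)/1.27=0.0000; Δ=(0.0000−0.0000)/(122.1075−77.7870)=0.0000; B=V−Δ·S=0.0000
Node (0,0) S=67.0000: V=(p*·0.0000+(1−p*)·2.0423)/1.27=0.2626; Δ=(0.0000−2.0423)/(90.4500−57.6200)=-0.0622; B=V−Δ·S=4.4306
Check: Δ(0,0)·S0 + B(0,0) = 0.2626 = V0.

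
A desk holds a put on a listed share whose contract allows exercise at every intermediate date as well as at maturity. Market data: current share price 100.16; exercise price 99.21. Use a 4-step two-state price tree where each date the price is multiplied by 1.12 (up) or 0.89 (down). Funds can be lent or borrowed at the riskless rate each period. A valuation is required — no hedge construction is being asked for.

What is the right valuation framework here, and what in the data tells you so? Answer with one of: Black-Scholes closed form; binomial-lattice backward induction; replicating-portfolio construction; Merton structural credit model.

framework: binomial-lattice backward induction

Key observation: the defining feature is the embedded early-exercise option across 4 discrete dates on the spot-100.16 tree; pricing the strike-99.21 put means working backward with an exercise test at every node.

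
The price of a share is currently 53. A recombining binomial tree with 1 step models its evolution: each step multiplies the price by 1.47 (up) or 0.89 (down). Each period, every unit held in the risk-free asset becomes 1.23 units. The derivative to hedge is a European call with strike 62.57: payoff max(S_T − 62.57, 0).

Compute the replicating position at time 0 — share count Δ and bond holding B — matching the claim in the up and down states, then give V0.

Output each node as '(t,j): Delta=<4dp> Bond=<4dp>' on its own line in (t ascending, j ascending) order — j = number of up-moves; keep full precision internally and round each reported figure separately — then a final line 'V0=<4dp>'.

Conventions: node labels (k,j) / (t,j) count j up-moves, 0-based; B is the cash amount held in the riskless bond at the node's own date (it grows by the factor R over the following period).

(0,0): Delta=0.4990 Bond=-19.1374
V0=7.3109

Under the risk-neutral measure, an up-move has probability p* = (R−d)/(u−d) = 0.5862 and values discount at R = 1.23.
Payoffs at expiry: V(1,0)=0.0000, V(1,1)=15.3400
Node (0,0) S=53.0000: V=(p*·15.3400+(1−p*)·0.0000)/1.23=7.3109; Δ=(15.3400−0.0000)/(77.9100−47.1700)=0.4990; B=V−Δ·S=-19.1374
Sanity check at the root: Δ(0,0)·S0 + B(0,0) reproduces V0 = 7.3109.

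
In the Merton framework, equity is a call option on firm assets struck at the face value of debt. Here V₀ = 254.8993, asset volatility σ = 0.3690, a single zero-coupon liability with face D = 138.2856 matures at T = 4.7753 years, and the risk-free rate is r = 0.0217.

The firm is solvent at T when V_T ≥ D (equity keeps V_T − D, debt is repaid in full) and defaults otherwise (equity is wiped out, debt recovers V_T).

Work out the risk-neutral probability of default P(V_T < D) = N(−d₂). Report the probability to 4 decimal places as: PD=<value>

PD=0.3143

Work the structural quantities from V₀ = 254.8993 against face 138.2856:
d₁ = [ln(V₀/D) + (r + σ²/2)T] / (σ√T)
   = [ln(254.8993/138.2856) + (0.0217 + 0.5·0.3690²)·4.7753] / (0.3690·√4.7753)
   = [0.611547 + 0.428729] / 0.806356 = 1.290096
d₂ = d₁ − σ√T = 1.290096 − 0.806356 = 0.483740
risk-neutral PD = N(−d₂) = N(-0.483740) = 0.314285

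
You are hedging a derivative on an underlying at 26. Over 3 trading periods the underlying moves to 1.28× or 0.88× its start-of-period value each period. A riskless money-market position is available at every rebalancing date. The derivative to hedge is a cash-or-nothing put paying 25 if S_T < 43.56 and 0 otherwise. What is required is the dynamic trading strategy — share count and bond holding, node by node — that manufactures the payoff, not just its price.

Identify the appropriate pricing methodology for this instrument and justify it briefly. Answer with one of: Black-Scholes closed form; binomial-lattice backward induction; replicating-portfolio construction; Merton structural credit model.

framework: replicating-portfolio construction

Key observation: since the answer must list Δ and B at each node of the 1.28/0.88 lattice on 26, the replicating-portfolio method — solving the two-state system at every node — is the one that applies.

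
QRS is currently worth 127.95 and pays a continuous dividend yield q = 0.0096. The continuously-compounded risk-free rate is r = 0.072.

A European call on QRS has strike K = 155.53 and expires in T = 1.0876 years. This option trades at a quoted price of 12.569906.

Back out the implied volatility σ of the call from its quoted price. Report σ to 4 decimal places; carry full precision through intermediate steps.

At σ = 0.3581 the Black–Scholes value reproduces the quote:
σ√T = 0.3581·√1.0876 = 0.373456
d₁ = (ln(S/K) + (r−q+σ²/2)T) / (σ√T) = (ln(127.95/155.53) + (0.072−0.0096+0.3581²/2)·1.0876) / 0.373456 = (-0.195199 + 0.137601) / 0.373456 = -0.154231
d₂ = d₁ − σ√T = -0.154231 − 0.373456 = -0.527686
e^{−rT} = 0.924680
e^{−qT} = 0.989613
N(d₁) = 0.438714,  N(d₂) = 0.298859
V = S·e^{−qT}·N(d₁) − K·e^{−rT}·N(d₂) = 55.550408 − 42.980502 = 12.569906 (matching the quote); vega is positive throughout, so no other σ reproduces this price

sigma = 0.3581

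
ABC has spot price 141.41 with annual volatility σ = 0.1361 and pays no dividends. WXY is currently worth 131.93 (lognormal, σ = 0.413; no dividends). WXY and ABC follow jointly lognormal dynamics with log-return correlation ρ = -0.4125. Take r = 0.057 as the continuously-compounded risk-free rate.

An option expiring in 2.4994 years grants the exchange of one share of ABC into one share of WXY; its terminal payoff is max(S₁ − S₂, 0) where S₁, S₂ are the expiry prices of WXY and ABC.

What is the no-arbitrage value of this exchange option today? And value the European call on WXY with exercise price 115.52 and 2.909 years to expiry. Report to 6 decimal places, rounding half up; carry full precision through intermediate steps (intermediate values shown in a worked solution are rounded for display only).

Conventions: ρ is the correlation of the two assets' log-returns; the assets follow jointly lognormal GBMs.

σ_eff = √(σ₁² + σ₂² − 2ρσ₁σ₂) = √(0.413² + 0.1361² − 2·-0.4125·0.413·0.1361) = 0.485247
d₁ = (ln(S₁/S₂) + (q₂ − q₁ + σ_eff²/2)T) / (σ_eff√T) = (ln(131.93/141.41) + (0.0 − 0.0 + 0.117732)·2.4994) / 0.767151 = 0.293121
d₂ = d₁ − σ_eff√T = 0.293121 − 0.767151 = -0.474030
N(d₁) = 0.615285,  N(d₂) = 0.317739
V = S₁·e^{−q₁T}·N(d₁) − S₂·e^{−q₂T}·N(d₂) = 81.174595 − 44.931522 = 36.243073
[vanilla: WXY call K=115.52]
σ√T = 0.413·√2.909 = 0.704404
d₁ = (ln(S/K) + (r+σ²/2)T) / (σ√T) = (ln(131.93/115.52) + (0.057+0.413²/2)·2.909) / 0.704404 = (0.132828 + 0.413906) / 0.704404 = 0.776164
d₂ = d₁ − σ√T = 0.776164 − 0.704404 = 0.071760
e^{−rT} = 0.847205
N(d₁) = 0.781174,  N(d₂) = 0.528604
price = S·N(d₁) − K·e^{−rT}·N(d₂) = 103.060290 − 51.733952 = 51.326338

exchange price = 36.243073
price(WXY call K=115.52) = 51.326338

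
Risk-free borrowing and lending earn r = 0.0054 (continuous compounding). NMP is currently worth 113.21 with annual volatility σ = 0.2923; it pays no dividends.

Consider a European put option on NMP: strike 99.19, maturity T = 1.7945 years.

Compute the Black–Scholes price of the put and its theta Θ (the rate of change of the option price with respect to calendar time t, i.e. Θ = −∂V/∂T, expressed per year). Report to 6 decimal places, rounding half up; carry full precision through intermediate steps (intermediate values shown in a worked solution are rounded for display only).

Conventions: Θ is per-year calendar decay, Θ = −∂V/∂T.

price = 9.971826
Θ = -3.986529

σ√T = 0.2923·√1.7945 = 0.391562
d₁ = (ln(S/K) + (r+σ²/2)T) / (σ√T) = (ln(113.21/99.19) + (0.0054+0.2923²/2)·1.7945) / 0.391562 = (0.132207 + 0.086351) / 0.391562 = 0.558170
d₂ = d₁ − σ√T = 0.558170 − 0.391562 = 0.166608
e^{−rT} = 0.990356
N(−d₁) = 0.288364,  N(−d₂) = 0.433839
Put price V = K·e^{−rT}·N(−d₂) − S·N(−d₁) = 42.617548 − 32.645722 = 9.971826
φ(d₁) = (1/√(2π))·e^{−d₁²/2} = 0.341395
Θ = −S·φ(d₁)·σ/(2√T) + r·K·e^{−rT}·N(−d₂) = −4.216664 + 0.230135 = -3.986529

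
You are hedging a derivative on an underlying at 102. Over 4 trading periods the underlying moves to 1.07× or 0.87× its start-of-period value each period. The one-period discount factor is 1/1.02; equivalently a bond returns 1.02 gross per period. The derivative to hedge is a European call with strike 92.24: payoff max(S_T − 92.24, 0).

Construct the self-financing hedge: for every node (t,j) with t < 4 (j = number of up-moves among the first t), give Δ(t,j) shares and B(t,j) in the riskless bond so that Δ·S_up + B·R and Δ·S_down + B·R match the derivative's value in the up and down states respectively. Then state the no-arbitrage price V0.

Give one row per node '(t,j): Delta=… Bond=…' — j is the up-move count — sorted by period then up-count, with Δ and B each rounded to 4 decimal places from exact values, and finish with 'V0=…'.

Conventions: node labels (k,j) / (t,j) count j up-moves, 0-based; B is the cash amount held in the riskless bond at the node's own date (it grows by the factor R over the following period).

(0,0): Delta=0.8080 Bond=-63.8741
(1,0): Delta=0.5017 Bond=-37.9763
(1,1): Delta=0.8910 Bond=-74.2100
(2,0): Delta=0.0000 Bond=0.0000
(2,1): Delta=0.6377 Bond=-51.6478
(2,2): Delta=0.9596 Bond=-83.7096
(3,0): Delta=0.0000 Bond=0.0000
(3,1): Delta=0.0000 Bond=0.0000
(3,2): Delta=0.8106 Bond=-70.2411
(3,3): Delta=1.0000 Bond=-90.4314
V0=18.5388

The replicating-portfolio and risk-neutral prices coincide; use p* = (1.02−0.87)/(1.07−0.87) = 0.7500 for the latter.
At maturity the claim pays: V(4,0)=0.0000, V(4,1)=0.0000, V(4,2)=0.0000, V(4,3)=16.4703, V(4,4)=41.4612
  t=3,j=0: stock 67.1673 → up 71.8690 (V=0.0000), down 58.4356 (V=0.0000). Price 0.0000; hedge Δ=0.0000, bond B=0.0000.
  t=3,j=1: stock 82.6081 → up 88.3906 (V=0.0000), down 71.8690 (V=0.0000). Price 0.0000; hedge Δ=0.0000, bond B=0.0000.
  t=3,j=2: stock 101.5984 → up 108.7103 (V=16.4703), down 88.3906 (V=0.0000). Price 12.1105; hedge Δ=0.8106, bond B=-70.2411.
  t=3,j=3: stock 124.9544 → up 133.7012 (V=41.4612), down 108.7103 (V=16.4703). Price 34.5230; hedge Δ=1.0000, bond B=-90.4314.
  t=2,j=0: stock 77.2038 → up 82.6081 (V=0.0000), down 67.1673 (V=0.0000). Price 0.0000; hedge Δ=0.0000, bond B=0.0000.
  t=2,j=1: stock 94.9518 → up 101.5984 (V=12.1105), down 82.6081 (V=0.0000). Price 8.9048; hedge Δ=0.6377, bond B=-51.6478.
  t=2,j=2: stock 116.7798 → up 124.9544 (V=34.5230), down 101.5984 (V=12.1105). Price 28.3528; hedge Δ=0.9596, bond B=-83.7096.
  t=1,j=0: stock 88.7400 → up 94.9518 (V=8.9048), down 77.2038 (V=0.0000). Price 6.5476; hedge Δ=0.5017, bond B=-37.9763.
  t=1,j=1: stock 109.1400 → up 116.7798 (V=28.3528), down 94.9518 (V=8.9048). Price 23.0302; hedge Δ=0.8910, bond B=-74.2100.
  t=0,j=0: stock 102.0000 → up 109.1400 (V=23.0302), down 88.7400 (V=6.5476). Price 18.5388; hedge Δ=0.8080, bond B=-63.8741.
Verification: the root portfolio costs Δ(0,0)·S0 + B(0,0) = 18.5388, matching V0.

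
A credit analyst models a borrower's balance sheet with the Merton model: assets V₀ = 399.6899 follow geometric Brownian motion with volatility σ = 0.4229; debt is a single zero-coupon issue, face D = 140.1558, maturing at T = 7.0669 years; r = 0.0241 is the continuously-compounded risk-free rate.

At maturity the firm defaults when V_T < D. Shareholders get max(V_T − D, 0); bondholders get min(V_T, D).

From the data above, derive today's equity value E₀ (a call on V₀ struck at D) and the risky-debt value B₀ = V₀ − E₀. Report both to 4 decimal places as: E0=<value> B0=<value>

E0=297.1152 B0=102.5747

Equity is a call on the firm's assets struck at D = 140.1558:
d₁ = [ln(V₀/D) + (r + σ²/2)T] / (σ√T)
   = [ln(399.6899/140.1558) + (0.0241 + 0.5·0.4229²)·7.0669] / (0.4229·√7.0669)
   = [1.047934 + 0.802250] / 1.124222 = 1.645746
d₂ = d₁ − σ√T = 1.645746 − 1.124222 = 0.521524
N(d₁) = 0.950092,  N(d₂) = 0.698999,  e^(−rT) = 0.843401
E₀ = V₀·N(d₁) − D·e^(−rT)·N(d₂)
   = 399.6899·0.950092 − 140.1558·0.843401·0.698999 = 297.115168
B₀ = V₀ − E₀ = 399.6899 − 297.115168 = 102.574732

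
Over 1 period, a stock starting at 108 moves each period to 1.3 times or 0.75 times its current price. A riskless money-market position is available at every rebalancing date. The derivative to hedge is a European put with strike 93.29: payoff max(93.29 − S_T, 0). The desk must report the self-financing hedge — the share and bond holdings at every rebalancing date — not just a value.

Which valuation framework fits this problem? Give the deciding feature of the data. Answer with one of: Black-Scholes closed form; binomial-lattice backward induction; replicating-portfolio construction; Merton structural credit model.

framework: replicating-portfolio construction

Key observation: the mandate to exhibit the hedge at every date and state singles out the replicating-portfolio construction on the 1-period tree with factors 1.3 and 0.75 from 108.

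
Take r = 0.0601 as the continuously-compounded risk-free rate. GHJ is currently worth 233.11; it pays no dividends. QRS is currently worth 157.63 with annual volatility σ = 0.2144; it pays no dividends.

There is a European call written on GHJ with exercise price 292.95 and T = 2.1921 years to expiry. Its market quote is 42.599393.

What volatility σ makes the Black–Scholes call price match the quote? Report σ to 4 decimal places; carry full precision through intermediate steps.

At σ = 0.3756 the Black–Scholes value reproduces the quote:
σ√T = 0.3756·√2.1921 = 0.556104
d₁ = (ln(S/K) + (r+σ²/2)T) / (σ√T) = (ln(233.11/292.95) + (0.0601+0.3756²/2)·2.1921) / 0.556104 = (-0.228492 + 0.286371) / 0.556104 = 0.104080
d₂ = d₁ − σ√T = 0.104080 − 0.556104 = -0.452024
e^{−rT} = 0.876564
N(d₁) = 0.541447,  N(d₂) = 0.325626
V = S·N(d₁) − K·e^{−rT}·N(d₂) = 126.216741 − 83.617347 = 42.599393 (the quoted price), and the Black–Scholes price is strictly increasing in σ, so σ is unique

sigma = 0.3756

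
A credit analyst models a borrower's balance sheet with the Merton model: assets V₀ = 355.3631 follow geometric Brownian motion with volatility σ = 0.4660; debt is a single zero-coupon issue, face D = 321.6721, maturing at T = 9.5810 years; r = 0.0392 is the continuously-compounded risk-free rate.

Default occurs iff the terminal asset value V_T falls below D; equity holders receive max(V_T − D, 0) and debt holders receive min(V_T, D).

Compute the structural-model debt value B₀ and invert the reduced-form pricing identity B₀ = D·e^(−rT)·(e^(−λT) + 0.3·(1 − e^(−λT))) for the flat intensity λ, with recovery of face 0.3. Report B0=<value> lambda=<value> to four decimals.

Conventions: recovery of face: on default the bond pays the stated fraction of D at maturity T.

With assets at 355.3631 and a single debt payment of 321.6721 at 9.5810 years:
d₁ = [ln(V₀/D) + (r + σ²/2)T] / (σ√T)
   = [ln(355.3631/321.6721) + (0.0392 + 0.5·0.4660²)·9.5810] / (0.4660·√9.5810)
   = [0.099607 + 1.415861] / 1.442419 = 1.050644
d₂ = d₁ − σ√T = 1.050644 − 1.442419 = -0.391775
N(d₁) = 0.853289,  N(d₂) = 0.347612,  e^(−rT) = 0.686894
E₀ = V₀·N(d₁) − D·e^(−rT)·N(d₂)
   = 355.3631·0.853289 − 321.6721·0.686894·0.347612 = 226.420834
B₀ = V₀ − E₀ = 355.3631 − 226.420834 = 128.942266
e^(−λT) = (B₀·e^(rT)/D − 0.3)/(1 − 0.3) = (128.9423·1.455829/321.6721 − 0.3)/0.7 = 0.40509865
λ = −ln(0.40509865)/9.5810 = 0.094314

B0=128.9423 lambda=0.0943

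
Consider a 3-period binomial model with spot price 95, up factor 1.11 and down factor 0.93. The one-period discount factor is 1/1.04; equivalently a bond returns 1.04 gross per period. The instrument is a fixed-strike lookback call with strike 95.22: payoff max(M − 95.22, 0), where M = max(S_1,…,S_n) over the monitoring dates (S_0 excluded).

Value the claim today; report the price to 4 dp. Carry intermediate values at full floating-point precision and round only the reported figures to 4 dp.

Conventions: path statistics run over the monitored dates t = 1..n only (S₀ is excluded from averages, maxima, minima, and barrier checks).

price = 14.4554

Risk-neutral up-probability p* = (R−d)/(u−d) = (1.04−0.93)/(1.11−0.93) = 0.6111; the claim prices as the p*-weighted sum of path payoffs discounted by R^3.
Enumerate all 2^3 = 8 price paths (U = up ×1.11, D = down ×0.93); each path with k up-moves has probability p*^k·(1−p*)^(3−k).
DDD: M=88.3500, payoff=0.0000, prob=0.058813
UDD: M=105.4500, payoff=10.2300, prob=0.092421
DUD: M=98.0685, payoff=2.8485, prob=0.092421
UUD: M=117.0495, payoff=21.8295, prob=0.145233
DDU: M=91.2037, payoff=0.0000, prob=0.092421
UDU: M=108.8560, payoff=13.6360, prob=0.145233
DUU: M=108.8560, payoff=13.6360, prob=0.145233
UUU: M=129.9249, payoff=34.7049, prob=0.228224
Price = Σ prob·payoff / R^3 = 16.260395 / 1.124864 = 14.4554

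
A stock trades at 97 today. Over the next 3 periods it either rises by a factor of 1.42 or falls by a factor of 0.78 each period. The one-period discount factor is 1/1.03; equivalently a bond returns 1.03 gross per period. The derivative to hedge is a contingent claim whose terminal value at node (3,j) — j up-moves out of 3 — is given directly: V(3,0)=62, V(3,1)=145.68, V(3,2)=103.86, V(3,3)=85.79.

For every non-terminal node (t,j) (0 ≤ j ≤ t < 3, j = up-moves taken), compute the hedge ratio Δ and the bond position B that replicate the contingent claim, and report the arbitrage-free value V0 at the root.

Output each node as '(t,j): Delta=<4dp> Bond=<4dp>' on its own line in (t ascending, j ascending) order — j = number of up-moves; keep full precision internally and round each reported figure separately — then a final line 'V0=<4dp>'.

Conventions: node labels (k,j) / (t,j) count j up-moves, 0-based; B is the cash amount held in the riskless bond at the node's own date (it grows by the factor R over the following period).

(0,0): Delta=0.1276 Bond=89.6650
(1,0): Delta=0.6949 Bond=49.4390
(1,1): Delta=-0.3584 Bond=159.3038
(2,0): Delta=2.2155 Bond=-38.8204
(2,1): Delta=-0.6082 Bond=190.9205
(2,2): Delta=-0.1444 Bond=122.2163
V0=102.0467

The replicating-portfolio and risk-neutral prices coincide; use p* = (1.03−0.78)/(1.42−0.78) = 0.3906 for the latter.
Terminal payoffs: V(3,0)=62.0000, V(3,1)=145.6800, V(3,2)=103.8600, V(3,3)=85.7900
Node (2,0) S=59.0148: V=(p*·145.6800+(1−p*)·62.0000)/1.03=91.9296; Δ=(145.6800−62.0000)/(83.8010−46.0315)=2.2155; B=V−Δ·S=-38.8204
Node (2,1) S=107.4372: V=(p*·103.8600+(1−p*)·145.6800)/1.03=125.5768; Δ=(103.8600−145.6800)/(152.5608−83.8010)=-0.6082; B=V−Δ·S=190.9205
Node (2,2) S=195.5908: V=(p*·85.7900+(1−p*)·103.8600)/1.03=93.9819; Δ=(85.7900−103.8600)/(277.7389−152.5608)=-0.1444; B=V−Δ·S=122.2163
Node (1,0) S=75.6600: V=(p*·125.5768+(1−p*)·91.9296)/1.03=102.0126; Δ=(125.5768−91.9296)/(107.4372−59.0148)=0.6949; B=V−Δ·S=49.4390
Node (1,1) S=137.7400: V=(p*·93.9819+(1−p*)·125.5768)/1.03=109.9369; Δ=(93.9819−125.5768)/(195.5908−107.4372)=-0.3584; B=V−Δ·S=159.3038
Node (0,0) S=97.0000: V=(p*·109.9369+(1−p*)·102.0126)/1.03=102.0467; Δ=(109.9369−102.0126)/(137.7400−75.6600)=0.1276; B=V−Δ·S=89.6650
Sanity check at the root: Δ(0,0)·S0 + B(0,0) reproduces V0 = 102.0467.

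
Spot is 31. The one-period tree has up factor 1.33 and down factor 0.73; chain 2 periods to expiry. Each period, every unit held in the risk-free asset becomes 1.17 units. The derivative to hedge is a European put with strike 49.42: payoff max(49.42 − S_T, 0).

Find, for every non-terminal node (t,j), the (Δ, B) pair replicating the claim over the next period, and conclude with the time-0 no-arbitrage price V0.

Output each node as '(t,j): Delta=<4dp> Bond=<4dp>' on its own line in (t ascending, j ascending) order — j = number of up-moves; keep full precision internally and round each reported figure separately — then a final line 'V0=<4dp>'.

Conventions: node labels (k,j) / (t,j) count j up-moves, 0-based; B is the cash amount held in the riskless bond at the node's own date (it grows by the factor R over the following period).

The replicating-portfolio and risk-neutral prices coincide; use p* = (1.17−0.73)/(1.33−0.73) = 0.7333 for the latter.
Expiry values: V(2,0)=32.9001, V(2,1)=19.3221, V(2,2)=0.0000
  t=1,j=0: stock 22.6300 → up 30.0979 (V=19.3221), down 16.5199 (V=32.9001). Price 19.6093; hedge Δ=-1.0000, bond B=42.2393.
  t=1,j=1: stock 41.2300 → up 54.8359 (V=0.0000), down 30.0979 (V=19.3221). Price 4.4039; hedge Δ=-0.7811, bond B=36.6074.
  t=0,j=0: stock 31.0000 → up 41.2300 (V=4.4039), down 22.6300 (V=19.6093). Price 7.2296; hedge Δ=-0.8175, bond B=32.5720.
As a check, the time-0 holding Δ(0,0)·S0 + B(0,0) comes to 7.2296 — exactly V0.

(0,0): Delta=-0.8175 Bond=32.5720
(1,0): Delta=-1.0000 Bond=42.2393
(1,1): Delta=-0.7811 Bond=36.6074
V0=7.2296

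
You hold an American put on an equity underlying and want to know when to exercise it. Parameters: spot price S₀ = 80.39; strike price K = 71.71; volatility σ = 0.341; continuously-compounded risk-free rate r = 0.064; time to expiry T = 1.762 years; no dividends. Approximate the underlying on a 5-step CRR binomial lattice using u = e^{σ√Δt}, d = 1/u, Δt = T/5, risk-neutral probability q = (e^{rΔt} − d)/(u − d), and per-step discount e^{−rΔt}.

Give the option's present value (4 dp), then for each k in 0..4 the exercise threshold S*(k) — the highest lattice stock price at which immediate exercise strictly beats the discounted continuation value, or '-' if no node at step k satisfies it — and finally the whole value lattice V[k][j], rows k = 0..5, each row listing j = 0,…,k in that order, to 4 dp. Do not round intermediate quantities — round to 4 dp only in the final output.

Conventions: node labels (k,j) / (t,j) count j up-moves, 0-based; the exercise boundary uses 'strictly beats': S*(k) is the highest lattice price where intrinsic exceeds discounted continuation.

params: Δt=0.35240 u=1.22437 d=0.81674 q=0.50552 e^(-rΔt)=0.97770
t_5 payoffs: 42.4931 27.9113 6.0519 0.0000 0.0000 0.0000
t_4: node(4,0) S=35.7723 payoff=35.9377 vs cont=34.3385 → 35.9377 [stop]  node(4,1) S=53.6259 payoff=18.0841 vs cont=16.4849 → 18.0841 [stop]  node(4,2) S=80.3900 payoff=0.0000 vs cont=2.9258 → 2.9258 [wait]  node(4,3) S=120.5118 payoff=0.0000 vs cont=0.0000 → 0.0000 [wait]  node(4,4) S=180.6579 payoff=0.0000 vs cont=0.0000 → 0.0000 [wait]  ⇒ S*(4)=53.6259
t_3: node(3,0) S=43.7987 payoff=27.9113 vs cont=26.3121 → 27.9113 [stop]  node(3,1) S=65.6581 payoff=6.0519 vs cont=10.1888 → 10.1888 [wait]  node(3,2) S=98.4273 payoff=0.0000 vs cont=1.4145 → 1.4145 [wait]  node(3,3) S=147.5513 payoff=0.0000 vs cont=0.0000 → 0.0000 [wait]  ⇒ S*(3)=43.7987
t_2: node(2,0) S=53.6259 payoff=18.0841 vs cont=18.5296 → 18.5296 [wait]  node(2,1) S=80.3900 payoff=0.0000 vs cont=5.6249 → 5.6249 [wait]  node(2,2) S=120.5118 payoff=0.0000 vs cont=0.6838 → 0.6838 [wait]  ⇒ S*(2)=-
t_1: node(1,0) S=65.6581 payoff=6.0519 vs cont=11.7382 → 11.7382 [wait]  node(1,1) S=98.4273 payoff=0.0000 vs cont=3.0573 → 3.0573 [wait]  ⇒ S*(1)=-
t_0: node(0,0) S=80.3900 payoff=0.0000 vs cont=7.1859 → 7.1859 [wait]  ⇒ S*(0)=-

price = 7.1859
boundary = - - - 43.7987 53.6259
tree:
7.1859
11.7382 3.0573
18.5296 5.6249 0.6838
27.9113 10.1888 1.4145 0.0000
35.9377 18.0841 2.9258 0.0000 0.0000
42.4931 27.9113 6.0519 0.0000 0.0000 0.0000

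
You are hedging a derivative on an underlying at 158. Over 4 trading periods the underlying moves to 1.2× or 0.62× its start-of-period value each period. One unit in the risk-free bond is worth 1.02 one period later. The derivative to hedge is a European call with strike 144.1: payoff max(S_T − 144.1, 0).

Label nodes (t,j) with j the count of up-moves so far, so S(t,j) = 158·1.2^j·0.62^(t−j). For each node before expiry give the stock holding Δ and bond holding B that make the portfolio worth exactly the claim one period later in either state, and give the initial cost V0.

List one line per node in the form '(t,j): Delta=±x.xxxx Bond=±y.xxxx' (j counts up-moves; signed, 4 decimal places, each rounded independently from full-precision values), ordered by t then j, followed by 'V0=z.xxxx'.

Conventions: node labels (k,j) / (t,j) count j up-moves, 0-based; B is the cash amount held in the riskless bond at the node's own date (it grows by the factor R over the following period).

The replicating-portfolio and risk-neutral prices coincide; use p* = (1.02−0.62)/(1.2−0.62) = 0.6897 for the latter.
Terminal payoffs: V(4,0)=0.0000, V(4,1)=0.0000, V(4,2)=0.0000, V(4,3)=25.1749, V(4,4)=183.5288
  t=3,j=0: stock 37.6558 → up 45.1870 (V=0.0000), down 23.3466 (V=0.0000). Price 0.0000; hedge Δ=0.0000, bond B=0.0000.
  t=3,j=1: stock 72.8822 → up 87.4587 (V=0.0000), down 45.1870 (V=0.0000). Price 0.0000; hedge Δ=0.0000, bond B=0.0000.
  t=3,j=2: stock 141.0624 → up 169.2749 (V=25.1749), down 87.4587 (V=0.0000). Price 17.0216; hedge Δ=0.3077, bond B=-26.3834.
  t=3,j=3: stock 273.0240 → up 327.6288 (V=183.5288), down 169.2749 (V=25.1749). Price 131.7495; hedge Δ=1.0000, bond B=-141.2745.
  t=2,j=0: stock 60.7352 → up 72.8822 (V=0.0000), down 37.6558 (V=0.0000). Price 0.0000; hedge Δ=0.0000, bond B=0.0000.
  t=2,j=1: stock 117.5520 → up 141.0624 (V=17.0216), down 72.8822 (V=0.0000). Price 11.5088; hedge Δ=0.2497, bond B=-17.8387.
  t=2,j=2: stock 227.5200 → up 273.0240 (V=131.7495), down 141.0624 (V=17.0216). Price 94.2591; hedge Δ=0.8694, bond B=-103.5477.
  t=1,j=0: stock 97.9600 → up 117.5520 (V=11.5088), down 60.7352 (V=0.0000). Price 7.7815; hedge Δ=0.2026, bond B=-12.0613.
  t=1,j=1: stock 189.6000 → up 227.5200 (V=94.2591), down 117.5520 (V=11.5088). Price 67.2333; hedge Δ=0.7525, bond B=-75.4396.
  t=0,j=0: stock 158.0000 → up 189.6000 (V=67.2333), down 97.9600 (V=7.7815). Price 47.8262; hedge Δ=0.6488, bond B=-54.6769.
Check: Δ(0,0)·S0 + B(0,0) = 47.8262 = V0.

(0,0): Delta=0.6488 Bond=-54.6769
(1,0): Delta=0.2026 Bond=-12.0613
(1,1): Delta=0.7525 Bond=-75.4396
(2,0): Delta=0.0000 Bond=0.0000
(2,1): Delta=0.2497 Bond=-17.8387
(2,2): Delta=0.8694 Bond=-103.5477
(3,0): Delta=0.0000 Bond=0.0000
(3,1): Delta=0.0000 Bond=0.0000
(3,2): Delta=0.3077 Bond=-26.3834
(3,3): Delta=1.0000 Bond=-141.2745
V0=47.8262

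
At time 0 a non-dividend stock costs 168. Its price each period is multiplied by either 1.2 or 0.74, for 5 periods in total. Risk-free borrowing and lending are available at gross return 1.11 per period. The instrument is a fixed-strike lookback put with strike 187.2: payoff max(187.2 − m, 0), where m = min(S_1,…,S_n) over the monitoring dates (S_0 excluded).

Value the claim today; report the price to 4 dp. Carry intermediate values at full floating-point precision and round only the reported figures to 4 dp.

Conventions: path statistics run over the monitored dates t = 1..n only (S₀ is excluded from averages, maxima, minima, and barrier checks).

No-arbitrage gives p* = (R−d)/(u−d) = 0.8043: enumerate every path, weight its payoff by its p*-probability, and discount by R^5.
Enumerate all 2^5 = 32 price paths (U = up ×1.2, D = down ×0.74); each path with k up-moves has probability p*^k·(1−p*)^(5−k).
DDDDD: m=37.2793, payoff=149.9207, prob=0.000287
UDDDD: m=60.4529, payoff=126.7471, prob=0.001179
DUDDD: m=60.4529, payoff=126.7471, prob=0.001179
UUDDD: m=98.0318, payoff=89.1682, prob=0.004846
DDUDD: m=60.4529, payoff=126.7471, prob=0.001179
UDUDD: m=98.0318, payoff=89.1682, prob=0.004846
DUUDD: m=98.0318, payoff=89.1682, prob=0.004846
UUUDD: m=158.9705, payoff=28.2295, prob=0.019921
DDDUD: m=60.4529, payoff=126.7471, prob=0.001179
UDDUD: m=98.0318, payoff=89.1682, prob=0.004846
DUDUD: m=98.0318, payoff=89.1682, prob=0.004846
UUDUD: m=158.9705, payoff=28.2295, prob=0.019921
DDUUD: m=91.9968, payoff=95.2032, prob=0.004846
UDUUD: m=149.1840, payoff=38.0160, prob=0.019921
DUUUD: m=124.3200, payoff=62.8800, prob=0.019921
UUUUD: m=201.6000, payoff=0.0000, prob=0.081896
DDDDU: m=50.3774, payoff=136.8226, prob=0.001179
UDDDU: m=81.6932, payoff=105.5068, prob=0.004846
DUDDU: m=81.6932, payoff=105.5068, prob=0.004846
UUDDU: m=132.4754, payoff=54.7246, prob=0.019921
DDUDU: m=81.6932, payoff=105.5068, prob=0.004846
UDUDU: m=132.4754, payoff=54.7246, prob=0.019921
DUUDU: m=124.3200, payoff=62.8800, prob=0.019921
UUUDU: m=201.6000, payoff=0.0000, prob=0.081896
DDDUU: m=68.0776, payoff=119.1224, prob=0.004846
UDDUU: m=110.3962, payoff=76.8038, prob=0.019921
DUDUU: m=110.3962, payoff=76.8038, prob=0.019921
UUDUU: m=179.0208, payoff=8.1792, prob=0.081896
DDUUU: m=91.9968, payoff=95.2032, prob=0.019921
UDUUU: m=149.1840, payoff=38.0160, prob=0.081896
DUUUU: m=124.3200, payoff=62.8800, prob=0.081896
UUUUU: m=201.6000, payoff=0.0000, prob=0.336682
Price = Σ prob·payoff / R^5 = 25.991084 / 1.685058 = 15.4244

price = 15.4244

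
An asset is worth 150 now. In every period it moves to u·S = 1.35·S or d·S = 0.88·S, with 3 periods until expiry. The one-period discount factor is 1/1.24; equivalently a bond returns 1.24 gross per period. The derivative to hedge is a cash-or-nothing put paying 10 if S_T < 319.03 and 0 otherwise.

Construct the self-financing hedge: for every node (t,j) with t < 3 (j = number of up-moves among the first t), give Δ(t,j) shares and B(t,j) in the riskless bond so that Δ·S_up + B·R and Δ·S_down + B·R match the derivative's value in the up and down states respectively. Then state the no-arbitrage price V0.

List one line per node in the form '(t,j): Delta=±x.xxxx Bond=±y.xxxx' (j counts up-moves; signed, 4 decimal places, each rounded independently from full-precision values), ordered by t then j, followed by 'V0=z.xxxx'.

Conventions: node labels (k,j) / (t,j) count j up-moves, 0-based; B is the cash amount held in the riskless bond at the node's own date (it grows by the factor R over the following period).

(0,0): Delta=-0.0541 Bond=11.0063
(1,0): Delta=0.0000 Bond=6.5036
(1,1): Delta=-0.0649 Bond=15.8307
(2,0): Delta=0.0000 Bond=8.0645
(2,1): Delta=0.0000 Bond=8.0645
(2,2): Delta=-0.0778 Bond=23.1640
V0=2.8879

Under the risk-neutral measure, an up-move has probability p* = (R−d)/(u−d) = 0.7660 and values discount at R = 1.24.
Expiry values: V(3,0)=10.0000, V(3,1)=10.0000, V(3,2)=10.0000, V(3,3)=0.0000
  t=2,j=0: stock 116.1600 → up 156.8160 (V=10.0000), down 102.2208 (V=10.0000). Price 8.0645; hedge Δ=0.0000, bond B=8.0645.
  t=2,j=1: stock 178.2000 → up 240.5700 (V=10.0000), down 156.8160 (V=10.0000). Price 8.0645; hedge Δ=0.0000, bond B=8.0645.
  t=2,j=2: stock 273.3750 → up 369.0563 (V=0.0000), down 240.5700 (V=10.0000). Price 1.8874; hedge Δ=-0.0778, bond B=23.1640.
  t=1,j=0: stock 132.0000 → up 178.2000 (V=8.0645), down 116.1600 (V=8.0645). Price 6.5036; hedge Δ=0.0000, bond B=6.5036.
  t=1,j=1: stock 202.5000 → up 273.3750 (V=1.8874), down 178.2000 (V=8.0645). Price 2.6880; hedge Δ=-0.0649, bond B=15.8307.
  t=0,j=0: stock 150.0000 → up 202.5000 (V=2.6880), down 132.0000 (V=6.5036). Price 2.8879; hedge Δ=-0.0541, bond B=11.0063.
Sanity check at the root: Δ(0,0)·S0 + B(0,0) reproduces V0 = 2.8879.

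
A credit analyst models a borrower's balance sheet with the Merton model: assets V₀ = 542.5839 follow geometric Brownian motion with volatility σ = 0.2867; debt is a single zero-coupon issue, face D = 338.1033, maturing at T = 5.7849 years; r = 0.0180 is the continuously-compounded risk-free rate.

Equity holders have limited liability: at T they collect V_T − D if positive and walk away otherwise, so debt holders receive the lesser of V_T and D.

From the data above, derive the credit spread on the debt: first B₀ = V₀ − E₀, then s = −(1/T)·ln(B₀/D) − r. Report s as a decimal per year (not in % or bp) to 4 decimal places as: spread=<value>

Work the structural quantities from V₀ = 542.5839 against face 338.1033:
d₁ = [ln(V₀/D) + (r + σ²/2)T] / (σ√T)
   = [ln(542.5839/338.1033) + (0.0180 + 0.5·0.2867²)·5.7849] / (0.2867·√5.7849)
   = [0.472991 + 0.341879] / 0.689566 = 1.181715
d₂ = d₁ − σ√T = 1.181715 − 0.689566 = 0.492149
N(d₁) = 0.881341,  N(d₂) = 0.688693,  e^(−rT) = 0.901110
E₀ = V₀·N(d₁) − D·e^(−rT)·N(d₂)
   = 542.5839·0.881341 − 338.1033·0.901110·0.688693 = 268.378336
B₀ = V₀ − E₀ = 542.5839 − 268.378336 = 274.205564
spread = −(1/T)·ln(B₀/D) − r = −(1/5.7849)·ln(274.205564/338.1033) − 0.0180 = 0.01821038

spread=0.0182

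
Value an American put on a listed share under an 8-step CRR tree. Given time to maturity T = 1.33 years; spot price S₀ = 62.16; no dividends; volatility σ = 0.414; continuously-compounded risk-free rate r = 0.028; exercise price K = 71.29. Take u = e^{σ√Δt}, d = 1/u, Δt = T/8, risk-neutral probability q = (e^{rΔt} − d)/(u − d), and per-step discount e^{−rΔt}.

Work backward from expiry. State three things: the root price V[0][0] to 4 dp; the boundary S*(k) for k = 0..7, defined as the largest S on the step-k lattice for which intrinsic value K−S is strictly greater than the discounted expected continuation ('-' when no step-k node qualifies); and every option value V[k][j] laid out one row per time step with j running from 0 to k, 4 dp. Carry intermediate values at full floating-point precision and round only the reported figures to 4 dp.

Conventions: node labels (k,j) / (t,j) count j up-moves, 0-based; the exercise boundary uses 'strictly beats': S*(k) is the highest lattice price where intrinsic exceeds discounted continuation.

Δt=0.16625, u=1.18389, d=0.84467, q=0.47165, disc=e^(-rΔt)=0.99536
k=8 terminal: V=max(K-S,0) → 55.1825 48.7139 39.6476 26.9403 9.1300 0.0000 0.0000 0.0000 0.0000
k=7: j=0 S=19.0695 intr=52.2205 cont=51.8895 V=52.2205[EX]; j=1 S=26.7275 intr=44.5625 cont=44.2314 V=44.5625[EX]; j=2 S=37.4610 intr=33.8290 cont=33.4979 V=33.8290[EX]; j=3 S=52.5050 intr=18.7850 cont=18.4539 V=18.7850[EX]; j=4 S=73.5904 intr=0.0000 cont=4.8014 V=4.8014[hold]; j=5 S=103.1436 intr=0.0000 cont=0.0000 V=0.0000[hold]; j=6 S=144.5649 intr=0.0000 cont=0.0000 V=0.0000[hold]; j=7 S=202.6206 intr=0.0000 cont=0.0000 V=0.0000[hold]  S*(7)=52.5050
k=6: j=0 S=22.5761 intr=48.7139 cont=48.3828 V=48.7139[EX]; j=1 S=31.6424 intr=39.6476 cont=39.3165 V=39.6476[EX]; j=2 S=44.3497 intr=26.9403 cont=26.6093 V=26.9403[EX]; j=3 S=62.1600 intr=9.1300 cont=12.1330 V=12.1330[hold]; j=4 S=87.1228 intr=0.0000 cont=2.5250 V=2.5250[hold]; j=5 S=122.1104 intr=0.0000 cont=0.0000 V=0.0000[hold]; j=6 S=171.1486 intr=0.0000 cont=0.0000 V=0.0000[hold]  S*(6)=44.3497
k=5: j=0 S=26.7275 intr=44.5625 cont=44.2314 V=44.5625[EX]; j=1 S=37.4610 intr=33.8290 cont=33.4979 V=33.8290[EX]; j=2 S=52.5050 intr=18.7850 cont=19.8637 V=19.8637[hold]; j=3 S=73.5904 intr=0.0000 cont=7.5660 V=7.5660[hold]; j=4 S=103.1436 intr=0.0000 cont=1.3279 V=1.3279[hold]; j=5 S=144.5649 intr=0.0000 cont=0.0000 V=0.0000[hold]  S*(5)=37.4610
k=4: j=0 S=31.6424 intr=39.6476 cont=39.3165 V=39.6476[EX]; j=1 S=44.3497 intr=26.9403 cont=27.1157 V=27.1157[hold]; j=2 S=62.1600 intr=9.1300 cont=13.9981 V=13.9981[hold]; j=3 S=87.1228 intr=0.0000 cont=4.6023 V=4.6023[hold]; j=4 S=122.1104 intr=0.0000 cont=0.6983 V=0.6983[hold]  S*(4)=31.6424
k=3: j=0 S=37.4610 intr=33.8290 cont=33.5802 V=33.8290[EX]; j=1 S=52.5050 intr=18.7850 cont=20.8315 V=20.8315[hold]; j=2 S=73.5904 intr=0.0000 cont=9.5221 V=9.5221[hold]; j=3 S=103.1436 intr=0.0000 cont=2.7482 V=2.7482[hold]  S*(3)=37.4610
k=2: j=0 S=44.3497 intr=26.9403 cont=27.5700 V=27.5700[hold]; j=1 S=62.1600 intr=9.1300 cont=15.4254 V=15.4254[hold]; j=2 S=87.1228 intr=0.0000 cont=6.2978 V=6.2978[hold]  S*(2)=-
k=1: j=0 S=52.5050 intr=18.7850 cont=21.7406 V=21.7406[hold]; j=1 S=73.5904 intr=0.0000 cont=11.0687 V=11.0687[hold]  S*(1)=-
k=0: j=0 S=62.1600 intr=9.1300 cont=16.6295 V=16.6295[hold]  S*(0)=-

price = 16.6295
boundary = - - - 37.4610 31.6424 37.4610 44.3497 52.5050
tree:
16.6295
21.7406 11.0687
27.5700 15.4254 6.2978
33.8290 20.8315 9.5221 2.7482
39.6476 27.1157 13.9981 4.6023 0.6983
44.5625 33.8290 19.8637 7.5660 1.3279 0.0000
48.7139 39.6476 26.9403 12.1330 2.5250 0.0000 0.0000
52.2205 44.5625 33.8290 18.7850 4.8014 0.0000 0.0000 0.0000
55.1825 48.7139 39.6476 26.9403 9.1300 0.0000 0.0000 0.0000 0.0000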